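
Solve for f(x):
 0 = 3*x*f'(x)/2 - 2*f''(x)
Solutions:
 f(x) = C1 + C2*erfi(sqrt(6)*x/4)


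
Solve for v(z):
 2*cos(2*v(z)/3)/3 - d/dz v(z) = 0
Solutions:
 -2*z/3 - 3*log(sin(2*v(z)/3) - 1)/4 + 3*log(sin(2*v(z)/3) + 1)/4 = C1


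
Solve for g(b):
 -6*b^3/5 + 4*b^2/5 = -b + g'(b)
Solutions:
 g(b) = C1 - 3*b^4/10 + 4*b^3/15 + b^2/2


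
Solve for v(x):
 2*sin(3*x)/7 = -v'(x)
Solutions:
 v(x) = C1 + 2*cos(3*x)/21


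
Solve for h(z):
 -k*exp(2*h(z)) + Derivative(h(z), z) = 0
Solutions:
 h(z) = log(-sqrt(-1/(C1 + k*z))) - log(2)/2
 h(z) = log(-1/(C1 + k*z))/2 - log(2)/2


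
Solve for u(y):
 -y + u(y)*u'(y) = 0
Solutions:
 u(y) = -sqrt(C1 + y^2)
 u(y) = sqrt(C1 + y^2)


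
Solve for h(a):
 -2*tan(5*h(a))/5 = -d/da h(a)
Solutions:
 h(a) = -asin(C1*exp(2*a))/5 + pi/5
 h(a) = asin(C1*exp(2*a))/5


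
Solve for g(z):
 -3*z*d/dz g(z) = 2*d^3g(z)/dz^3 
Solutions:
 g(z) = C1 + Integral(C2*airyai(-2^(2/3)*3^(1/3)*z/2) + C3*airybi(-2^(2/3)*3^(1/3)*z/2), z)


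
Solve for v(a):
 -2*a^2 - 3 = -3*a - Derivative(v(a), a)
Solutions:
 v(a) = C1 + 2*a^3/3 - 3*a^2/2 + 3*a


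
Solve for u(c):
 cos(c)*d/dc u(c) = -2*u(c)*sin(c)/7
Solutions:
 u(c) = C1*cos(c)^(2/7)


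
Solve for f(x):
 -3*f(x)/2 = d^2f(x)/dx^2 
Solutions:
 f(x) = C1*sin(sqrt(6)*x/2) + C2*cos(sqrt(6)*x/2)


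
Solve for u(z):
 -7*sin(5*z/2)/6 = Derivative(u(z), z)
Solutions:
 u(z) = C1 + 7*cos(5*z/2)/15


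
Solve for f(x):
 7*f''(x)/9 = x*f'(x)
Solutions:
 f(x) = C1 + C2*erfi(3*sqrt(14)*x/14)


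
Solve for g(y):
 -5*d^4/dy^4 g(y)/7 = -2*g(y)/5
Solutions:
 g(y) = C1*exp(-14^(1/4)*sqrt(5)*y/5) + C2*exp(14^(1/4)*sqrt(5)*y/5) + C3*sin(14^(1/4)*sqrt(5)*y/5) + C4*cos(14^(1/4)*sqrt(5)*y/5)


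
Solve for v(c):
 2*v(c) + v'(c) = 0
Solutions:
 v(c) = C1*exp(-2*c)


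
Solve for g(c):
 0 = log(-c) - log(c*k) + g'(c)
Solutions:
 g(c) = C1 + c*log(-k)


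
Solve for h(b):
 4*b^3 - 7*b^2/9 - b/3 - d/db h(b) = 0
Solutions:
 h(b) = C1 + b^4 - 7*b^3/27 - b^2/6


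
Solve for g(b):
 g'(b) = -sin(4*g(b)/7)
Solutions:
 b + 7*log(cos(4*g(b)/7) - 1)/8 - 7*log(cos(4*g(b)/7) + 1)/8 = C1


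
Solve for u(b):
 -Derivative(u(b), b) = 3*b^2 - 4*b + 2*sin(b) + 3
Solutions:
 u(b) = C1 - b^3 + 2*b^2 - 3*b + 2*cos(b)


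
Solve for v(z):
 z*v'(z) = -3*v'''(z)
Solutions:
 v(z) = C1 + Integral(C2*airyai(-3^(2/3)*z/3) + C3*airybi(-3^(2/3)*z/3), z)


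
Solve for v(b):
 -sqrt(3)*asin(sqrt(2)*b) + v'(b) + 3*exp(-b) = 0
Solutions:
 v(b) = C1 + sqrt(3)*b*asin(sqrt(2)*b) + sqrt(6)*sqrt(1 - 2*b^2)/2 + 3*exp(-b)


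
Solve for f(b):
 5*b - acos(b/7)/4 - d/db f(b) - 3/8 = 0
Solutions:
 f(b) = C1 + 5*b^2/2 - b*acos(b/7)/4 - 3*b/8 + sqrt(49 - b^2)/4


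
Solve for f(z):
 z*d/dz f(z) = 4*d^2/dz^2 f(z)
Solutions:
 f(z) = C1 + C2*erfi(sqrt(2)*z/4)


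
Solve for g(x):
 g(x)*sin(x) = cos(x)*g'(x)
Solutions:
 g(x) = C1/cos(x)


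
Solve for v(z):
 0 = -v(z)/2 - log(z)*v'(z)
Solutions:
 v(z) = C1*exp(-li(z)/2)


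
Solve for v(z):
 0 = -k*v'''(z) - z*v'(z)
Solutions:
 v(z) = C1 + Integral(C2*airyai(z*(-1/k)^(1/3)) + C3*airybi(z*(-1/k)^(1/3)), z)


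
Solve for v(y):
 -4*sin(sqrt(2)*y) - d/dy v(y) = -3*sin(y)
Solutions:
 v(y) = C1 - 3*cos(y) + 2*sqrt(2)*cos(sqrt(2)*y)


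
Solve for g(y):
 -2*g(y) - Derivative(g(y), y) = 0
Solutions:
 g(y) = C1*exp(-2*y)


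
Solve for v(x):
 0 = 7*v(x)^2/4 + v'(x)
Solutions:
 v(x) = 4/(C1 + 7*x)


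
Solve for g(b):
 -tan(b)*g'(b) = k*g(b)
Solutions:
 g(b) = C1*exp(-k*log(sin(b)))


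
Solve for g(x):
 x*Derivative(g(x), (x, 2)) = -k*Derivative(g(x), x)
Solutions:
 g(x) = C1 + x^(1 - re(k))*(C2*sin(log(x)*Abs(im(k))) + C3*cos(log(x)*im(k)))


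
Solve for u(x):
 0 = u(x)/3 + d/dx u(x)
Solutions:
 u(x) = C1*exp(-x/3)


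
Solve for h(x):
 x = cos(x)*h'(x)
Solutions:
 h(x) = C1 + Integral(x/cos(x), x)


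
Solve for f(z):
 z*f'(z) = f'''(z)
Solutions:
 f(z) = C1 + Integral(C2*airyai(z) + C3*airybi(z), z)


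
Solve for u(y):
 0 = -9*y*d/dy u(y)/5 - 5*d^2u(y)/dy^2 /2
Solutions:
 u(y) = C1 + C2*erf(3*y/5)


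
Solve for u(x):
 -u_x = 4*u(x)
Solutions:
 u(x) = C1*exp(-4*x)


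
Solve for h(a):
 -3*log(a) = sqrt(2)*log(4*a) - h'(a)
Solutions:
 h(a) = C1 + sqrt(2)*a*log(a) + 3*a*log(a) - 3*a - sqrt(2)*a + 2*sqrt(2)*a*log(2)


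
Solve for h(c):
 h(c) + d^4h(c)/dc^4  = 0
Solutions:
 h(c) = (C1*sin(sqrt(2)*c/2) + C2*cos(sqrt(2)*c/2))*exp(-sqrt(2)*c/2) + (C3*sin(sqrt(2)*c/2) + C4*cos(sqrt(2)*c/2))*exp(sqrt(2)*c/2)


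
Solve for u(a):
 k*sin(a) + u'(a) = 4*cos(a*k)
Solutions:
 u(a) = C1 + k*cos(a) + 4*sin(a*k)/k


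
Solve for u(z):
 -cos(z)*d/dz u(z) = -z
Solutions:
 u(z) = C1 + Integral(z/cos(z), z)


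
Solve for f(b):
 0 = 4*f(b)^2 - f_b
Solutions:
 f(b) = -1/(C1 + 4*b)


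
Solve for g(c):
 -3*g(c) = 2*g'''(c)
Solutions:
 g(c) = C3*exp(-2^(2/3)*3^(1/3)*c/2) + (C1*sin(2^(2/3)*3^(5/6)*c/4) + C2*cos(2^(2/3)*3^(5/6)*c/4))*exp(2^(2/3)*3^(1/3)*c/4)


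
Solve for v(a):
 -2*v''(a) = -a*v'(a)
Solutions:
 v(a) = C1 + C2*erfi(a/2)


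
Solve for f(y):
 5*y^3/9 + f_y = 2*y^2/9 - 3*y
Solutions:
 f(y) = C1 - 5*y^4/36 + 2*y^3/27 - 3*y^2/2


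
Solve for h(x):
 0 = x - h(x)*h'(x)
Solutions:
 h(x) = -sqrt(C1 + x^2)
 h(x) = sqrt(C1 + x^2)


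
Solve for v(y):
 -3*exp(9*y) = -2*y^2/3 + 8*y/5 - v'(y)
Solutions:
 v(y) = C1 - 2*y^3/9 + 4*y^2/5 + exp(9*y)/3


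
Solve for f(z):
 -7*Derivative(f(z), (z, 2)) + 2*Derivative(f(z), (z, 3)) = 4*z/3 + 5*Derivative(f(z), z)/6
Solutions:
 f(z) = C1 + C2*exp(z*(21 - sqrt(501))/12) + C3*exp(z*(21 + sqrt(501))/12) - 4*z^2/5 + 336*z/25


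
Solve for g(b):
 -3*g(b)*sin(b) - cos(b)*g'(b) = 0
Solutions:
 g(b) = C1*cos(b)^3


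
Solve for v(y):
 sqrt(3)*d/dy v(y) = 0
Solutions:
 v(y) = C1


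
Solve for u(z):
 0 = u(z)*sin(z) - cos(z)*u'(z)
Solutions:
 u(z) = C1/cos(z)


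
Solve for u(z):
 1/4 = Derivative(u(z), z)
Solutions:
 u(z) = C1 + z/4


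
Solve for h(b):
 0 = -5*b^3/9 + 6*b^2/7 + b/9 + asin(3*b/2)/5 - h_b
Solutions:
 h(b) = C1 - 5*b^4/36 + 2*b^3/7 + b^2/18 + b*asin(3*b/2)/5 + sqrt(4 - 9*b^2)/15


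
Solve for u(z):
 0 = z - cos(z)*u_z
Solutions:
 u(z) = C1 + Integral(z/cos(z), z)


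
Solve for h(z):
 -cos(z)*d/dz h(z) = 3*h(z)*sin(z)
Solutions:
 h(z) = C1*cos(z)^3


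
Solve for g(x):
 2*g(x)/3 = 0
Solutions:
 g(x) = 0


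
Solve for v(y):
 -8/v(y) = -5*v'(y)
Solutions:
 v(y) = -sqrt(C1 + 80*y)/5
 v(y) = sqrt(C1 + 80*y)/5


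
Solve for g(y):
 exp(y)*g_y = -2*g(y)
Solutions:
 g(y) = C1*exp(2*exp(-y))


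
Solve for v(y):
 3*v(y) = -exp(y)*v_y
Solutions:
 v(y) = C1*exp(3*exp(-y))


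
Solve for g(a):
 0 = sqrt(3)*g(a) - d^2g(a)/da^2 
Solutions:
 g(a) = C1*exp(-3^(1/4)*a) + C2*exp(3^(1/4)*a)


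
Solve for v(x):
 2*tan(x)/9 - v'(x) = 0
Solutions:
 v(x) = C1 - 2*log(cos(x))/9


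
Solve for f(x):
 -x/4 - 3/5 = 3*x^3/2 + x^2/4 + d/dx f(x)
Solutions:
 f(x) = C1 - 3*x^4/8 - x^3/12 - x^2/8 - 3*x/5


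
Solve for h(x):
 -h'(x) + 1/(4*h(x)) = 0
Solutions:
 h(x) = -sqrt(C1 + 2*x)/2
 h(x) = sqrt(C1 + 2*x)/2


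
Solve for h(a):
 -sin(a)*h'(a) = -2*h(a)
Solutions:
 h(a) = C1*(cos(a) - 1)/(cos(a) + 1)


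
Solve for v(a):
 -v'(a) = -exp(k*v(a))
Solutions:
 v(a) = Piecewise((log(-1/(C1*k + a*k))/k, Ne(k, 0)), (nan, True))
 v(a) = Piecewise((C1 + a, Eq(k, 0)), (nan, True))


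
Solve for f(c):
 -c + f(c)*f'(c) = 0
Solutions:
 f(c) = -sqrt(C1 + c^2)
 f(c) = sqrt(C1 + c^2)


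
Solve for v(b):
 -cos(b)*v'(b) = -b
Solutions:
 v(b) = C1 + Integral(b/cos(b), b)


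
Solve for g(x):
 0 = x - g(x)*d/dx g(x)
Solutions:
 g(x) = -sqrt(C1 + x^2)
 g(x) = sqrt(C1 + x^2)


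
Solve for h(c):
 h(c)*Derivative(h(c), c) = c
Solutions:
 h(c) = -sqrt(C1 + c^2)
 h(c) = sqrt(C1 + c^2)


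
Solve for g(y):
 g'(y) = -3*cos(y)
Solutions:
 g(y) = C1 - 3*sin(y)


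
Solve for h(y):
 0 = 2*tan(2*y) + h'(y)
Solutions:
 h(y) = C1 + log(cos(2*y))


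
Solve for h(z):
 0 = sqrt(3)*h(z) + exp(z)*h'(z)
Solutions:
 h(z) = C1*exp(sqrt(3)*exp(-z))


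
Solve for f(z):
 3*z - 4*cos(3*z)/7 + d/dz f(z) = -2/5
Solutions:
 f(z) = C1 - 3*z^2/2 - 2*z/5 + 4*sin(3*z)/21


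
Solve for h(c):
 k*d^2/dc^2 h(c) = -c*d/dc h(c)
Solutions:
 h(c) = C1 + C2*sqrt(k)*erf(sqrt(2)*c*sqrt(1/k)/2)


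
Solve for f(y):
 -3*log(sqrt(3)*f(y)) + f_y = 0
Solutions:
 -2*Integral(1/(2*log(_y) + log(3)), (_y, f(y)))/3 = C1 - y


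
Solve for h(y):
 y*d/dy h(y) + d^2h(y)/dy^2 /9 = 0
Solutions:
 h(y) = C1 + C2*erf(3*sqrt(2)*y/2)


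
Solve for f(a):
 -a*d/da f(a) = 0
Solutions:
 f(a) = C1


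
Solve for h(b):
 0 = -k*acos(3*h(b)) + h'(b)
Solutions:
 Integral(1/acos(3*_y), (_y, h(b))) = C1 + b*k


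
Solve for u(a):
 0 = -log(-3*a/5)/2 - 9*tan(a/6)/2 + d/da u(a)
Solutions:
 u(a) = C1 + a*log(-a)/2 - a*log(5) - a/2 + a*log(15)/2 - 27*log(cos(a/6))


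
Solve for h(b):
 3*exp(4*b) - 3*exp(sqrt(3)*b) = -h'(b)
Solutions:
 h(b) = C1 - 3*exp(4*b)/4 + sqrt(3)*exp(sqrt(3)*b)


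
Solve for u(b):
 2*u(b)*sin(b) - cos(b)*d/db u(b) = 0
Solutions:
 u(b) = C1/cos(b)^2


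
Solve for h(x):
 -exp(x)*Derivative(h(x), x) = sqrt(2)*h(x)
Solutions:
 h(x) = C1*exp(sqrt(2)*exp(-x))


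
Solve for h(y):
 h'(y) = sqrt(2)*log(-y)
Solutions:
 h(y) = C1 + sqrt(2)*y*log(-y) - sqrt(2)*y


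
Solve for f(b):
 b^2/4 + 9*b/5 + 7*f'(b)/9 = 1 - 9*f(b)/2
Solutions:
 f(b) = C1*exp(-81*b/14) - b^2/18 - 1388*b/3645 + 85042/295245


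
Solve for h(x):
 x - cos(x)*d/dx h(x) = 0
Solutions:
 h(x) = C1 + Integral(x/cos(x), x)


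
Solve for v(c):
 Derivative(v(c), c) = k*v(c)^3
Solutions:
 v(c) = -sqrt(2)*sqrt(-1/(C1 + c*k))/2
 v(c) = sqrt(2)*sqrt(-1/(C1 + c*k))/2


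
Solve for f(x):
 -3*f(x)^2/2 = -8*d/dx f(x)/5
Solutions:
 f(x) = -16/(C1 + 15*x)


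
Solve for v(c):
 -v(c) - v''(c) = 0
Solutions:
 v(c) = C1*sin(c) + C2*cos(c)


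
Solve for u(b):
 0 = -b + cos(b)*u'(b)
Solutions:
 u(b) = C1 + Integral(b/cos(b), b)


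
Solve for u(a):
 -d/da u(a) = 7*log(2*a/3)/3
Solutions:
 u(a) = C1 - 7*a*log(a)/3 - 7*a*log(2)/3 + 7*a/3 + 7*a*log(3)/3


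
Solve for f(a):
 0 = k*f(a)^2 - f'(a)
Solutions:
 f(a) = -1/(C1 + a*k)


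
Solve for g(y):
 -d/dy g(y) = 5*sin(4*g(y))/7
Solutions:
 5*y/7 + log(cos(4*g(y)) - 1)/8 - log(cos(4*g(y)) + 1)/8 = C1


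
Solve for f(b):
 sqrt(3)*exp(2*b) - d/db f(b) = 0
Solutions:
 f(b) = C1 + sqrt(3)*exp(2*b)/2


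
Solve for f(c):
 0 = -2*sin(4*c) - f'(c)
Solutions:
 f(c) = C1 + cos(4*c)/2


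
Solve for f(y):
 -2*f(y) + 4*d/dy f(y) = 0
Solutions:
 f(y) = C1*exp(y/2)


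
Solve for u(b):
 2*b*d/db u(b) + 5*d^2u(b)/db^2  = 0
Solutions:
 u(b) = C1 + C2*erf(sqrt(5)*b/5)


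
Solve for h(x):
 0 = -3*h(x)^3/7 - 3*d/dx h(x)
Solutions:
 h(x) = -sqrt(14)*sqrt(-1/(C1 - x))/2
 h(x) = sqrt(14)*sqrt(-1/(C1 - x))/2


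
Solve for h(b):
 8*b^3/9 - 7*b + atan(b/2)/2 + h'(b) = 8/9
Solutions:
 h(b) = C1 - 2*b^4/9 + 7*b^2/2 - b*atan(b/2)/2 + 8*b/9 + log(b^2 + 4)/2


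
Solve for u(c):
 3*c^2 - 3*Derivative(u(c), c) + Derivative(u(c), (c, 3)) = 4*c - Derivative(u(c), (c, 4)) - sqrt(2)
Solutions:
 u(c) = C1 + C2*exp(-c*(2*2^(1/3)/(9*sqrt(77) + 79)^(1/3) + 4 + 2^(2/3)*(9*sqrt(77) + 79)^(1/3))/12)*sin(2^(1/3)*sqrt(3)*c*(-2^(1/3)*(9*sqrt(77) + 79)^(1/3) + 2/(9*sqrt(77) + 79)^(1/3))/12) + C3*exp(-c*(2*2^(1/3)/(9*sqrt(77) + 79)^(1/3) + 4 + 2^(2/3)*(9*sqrt(77) + 79)^(1/3))/12)*cos(2^(1/3)*sqrt(3)*c*(-2^(1/3)*(9*sqrt(77) + 79)^(1/3) + 2/(9*sqrt(77) + 79)^(1/3))/12) + C4*exp(c*(-2 + 2*2^(1/3)/(9*sqrt(77) + 79)^(1/3) + 2^(2/3)*(9*sqrt(77) + 79)^(1/3))/6) + c^3/3 - 2*c^2/3 + sqrt(2)*c/3 + 2*c/3


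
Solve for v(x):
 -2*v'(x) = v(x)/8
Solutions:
 v(x) = C1*exp(-x/16)


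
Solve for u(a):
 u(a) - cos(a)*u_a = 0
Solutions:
 u(a) = C1*sqrt(sin(a) + 1)/sqrt(sin(a) - 1)


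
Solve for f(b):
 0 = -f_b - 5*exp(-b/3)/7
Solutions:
 f(b) = C1 + 15*exp(-b/3)/7


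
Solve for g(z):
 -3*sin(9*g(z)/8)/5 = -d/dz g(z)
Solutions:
 -3*z/5 + 4*log(cos(9*g(z)/8) - 1)/9 - 4*log(cos(9*g(z)/8) + 1)/9 = C1


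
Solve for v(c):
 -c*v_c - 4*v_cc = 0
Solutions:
 v(c) = C1 + C2*erf(sqrt(2)*c/4)


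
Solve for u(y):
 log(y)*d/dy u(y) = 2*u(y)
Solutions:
 u(y) = C1*exp(2*li(y))


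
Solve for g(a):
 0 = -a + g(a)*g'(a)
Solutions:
 g(a) = -sqrt(C1 + a^2)
 g(a) = sqrt(C1 + a^2)


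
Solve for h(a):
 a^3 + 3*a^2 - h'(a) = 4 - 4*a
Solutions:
 h(a) = C1 + a^4/4 + a^3 + 2*a^2 - 4*a


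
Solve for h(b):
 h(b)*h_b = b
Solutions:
 h(b) = -sqrt(C1 + b^2)
 h(b) = sqrt(C1 + b^2)


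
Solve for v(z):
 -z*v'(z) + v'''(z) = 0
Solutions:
 v(z) = C1 + Integral(C2*airyai(z) + C3*airybi(z), z)


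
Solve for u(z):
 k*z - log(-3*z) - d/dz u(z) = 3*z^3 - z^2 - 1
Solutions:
 u(z) = C1 + k*z^2/2 - 3*z^4/4 + z^3/3 - z*log(-z) + z*(2 - log(3))


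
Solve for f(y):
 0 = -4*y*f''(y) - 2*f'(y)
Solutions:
 f(y) = C1 + C2*sqrt(y)


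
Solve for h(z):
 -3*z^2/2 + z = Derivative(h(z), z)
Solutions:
 h(z) = C1 - z^3/2 + z^2/2


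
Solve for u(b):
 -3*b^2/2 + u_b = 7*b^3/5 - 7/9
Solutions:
 u(b) = C1 + 7*b^4/20 + b^3/2 - 7*b/9


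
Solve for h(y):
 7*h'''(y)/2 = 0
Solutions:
 h(y) = C1 + C2*y + C3*y^2


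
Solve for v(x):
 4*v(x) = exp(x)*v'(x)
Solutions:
 v(x) = C1*exp(-4*exp(-x))


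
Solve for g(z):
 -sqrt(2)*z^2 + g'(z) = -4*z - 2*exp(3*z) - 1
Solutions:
 g(z) = C1 + sqrt(2)*z^3/3 - 2*z^2 - z - 2*exp(3*z)/3


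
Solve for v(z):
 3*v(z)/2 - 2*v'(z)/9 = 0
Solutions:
 v(z) = C1*exp(27*z/4)


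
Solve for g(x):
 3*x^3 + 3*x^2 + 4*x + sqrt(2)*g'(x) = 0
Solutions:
 g(x) = C1 - 3*sqrt(2)*x^4/8 - sqrt(2)*x^3/2 - sqrt(2)*x^2


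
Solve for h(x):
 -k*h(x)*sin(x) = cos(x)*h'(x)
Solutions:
 h(x) = C1*exp(k*log(cos(x)))


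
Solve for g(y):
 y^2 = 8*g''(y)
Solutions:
 g(y) = C1 + C2*y + y^4/96


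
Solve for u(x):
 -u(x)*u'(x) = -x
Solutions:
 u(x) = -sqrt(C1 + x^2)
 u(x) = sqrt(C1 + x^2)


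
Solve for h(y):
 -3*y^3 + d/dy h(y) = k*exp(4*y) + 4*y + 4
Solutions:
 h(y) = C1 + k*exp(4*y)/4 + 3*y^4/4 + 2*y^2 + 4*y


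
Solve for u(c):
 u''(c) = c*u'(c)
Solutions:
 u(c) = C1 + C2*erfi(sqrt(2)*c/2)


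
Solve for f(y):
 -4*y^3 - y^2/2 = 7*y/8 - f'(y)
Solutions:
 f(y) = C1 + y^4 + y^3/6 + 7*y^2/16


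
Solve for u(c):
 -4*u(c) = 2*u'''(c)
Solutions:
 u(c) = C3*exp(-2^(1/3)*c) + (C1*sin(2^(1/3)*sqrt(3)*c/2) + C2*cos(2^(1/3)*sqrt(3)*c/2))*exp(2^(1/3)*c/2)


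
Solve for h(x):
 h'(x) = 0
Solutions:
 h(x) = C1


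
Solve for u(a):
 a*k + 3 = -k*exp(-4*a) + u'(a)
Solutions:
 u(a) = C1 + a^2*k/2 + 3*a - k*exp(-4*a)/4


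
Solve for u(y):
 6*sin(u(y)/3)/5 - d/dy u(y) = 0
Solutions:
 -6*y/5 + 3*log(cos(u(y)/3) - 1)/2 - 3*log(cos(u(y)/3) + 1)/2 = C1


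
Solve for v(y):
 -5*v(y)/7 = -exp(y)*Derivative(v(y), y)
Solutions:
 v(y) = C1*exp(-5*exp(-y)/7)


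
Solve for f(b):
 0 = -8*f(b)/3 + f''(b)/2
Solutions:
 f(b) = C1*exp(-4*sqrt(3)*b/3) + C2*exp(4*sqrt(3)*b/3)


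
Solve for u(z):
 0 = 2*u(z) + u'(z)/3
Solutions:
 u(z) = C1*exp(-6*z)


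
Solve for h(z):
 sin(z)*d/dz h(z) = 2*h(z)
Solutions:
 h(z) = C1*(cos(z) - 1)/(cos(z) + 1)


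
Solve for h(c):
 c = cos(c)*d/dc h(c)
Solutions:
 h(c) = C1 + Integral(c/cos(c), c)


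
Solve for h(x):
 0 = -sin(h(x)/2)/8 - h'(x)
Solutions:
 x/8 + log(cos(h(x)/2) - 1) - log(cos(h(x)/2) + 1) = C1


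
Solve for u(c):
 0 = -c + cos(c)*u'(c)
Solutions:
 u(c) = C1 + Integral(c/cos(c), c)


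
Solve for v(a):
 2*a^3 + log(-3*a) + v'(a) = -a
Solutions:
 v(a) = C1 - a^4/2 - a^2/2 - a*log(-a) + a*(1 - log(3))


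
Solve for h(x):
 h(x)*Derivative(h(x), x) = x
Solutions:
 h(x) = -sqrt(C1 + x^2)
 h(x) = sqrt(C1 + x^2)


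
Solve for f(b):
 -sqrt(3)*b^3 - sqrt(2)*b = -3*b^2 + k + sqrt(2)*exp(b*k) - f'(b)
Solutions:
 f(b) = C1 + sqrt(3)*b^4/4 - b^3 + sqrt(2)*b^2/2 + b*k + sqrt(2)*exp(b*k)/k


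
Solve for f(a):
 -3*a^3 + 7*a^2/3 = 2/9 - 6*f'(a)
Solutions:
 f(a) = C1 + a^4/8 - 7*a^3/54 + a/27


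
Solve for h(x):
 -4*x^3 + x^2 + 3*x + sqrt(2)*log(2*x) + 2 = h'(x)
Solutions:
 h(x) = C1 - x^4 + x^3/3 + 3*x^2/2 + sqrt(2)*x*log(x) - sqrt(2)*x + sqrt(2)*x*log(2) + 2*x


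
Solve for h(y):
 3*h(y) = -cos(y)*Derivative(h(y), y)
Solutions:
 h(y) = C1*(sin(y) - 1)^(3/2)/(sin(y) + 1)^(3/2)


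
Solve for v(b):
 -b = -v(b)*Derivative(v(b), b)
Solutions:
 v(b) = -sqrt(C1 + b^2)
 v(b) = sqrt(C1 + b^2)


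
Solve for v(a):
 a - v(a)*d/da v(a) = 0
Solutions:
 v(a) = -sqrt(C1 + a^2)
 v(a) = sqrt(C1 + a^2)


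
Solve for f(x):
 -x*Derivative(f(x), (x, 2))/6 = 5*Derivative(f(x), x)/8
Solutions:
 f(x) = C1 + C2/x^(11/4)


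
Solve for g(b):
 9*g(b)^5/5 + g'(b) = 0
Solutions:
 g(b) = -5^(1/4)*(1/(C1 + 36*b))^(1/4)
 g(b) = 5^(1/4)*(1/(C1 + 36*b))^(1/4)
 g(b) = -5^(1/4)*I*(1/(C1 + 36*b))^(1/4)
 g(b) = 5^(1/4)*I*(1/(C1 + 36*b))^(1/4)


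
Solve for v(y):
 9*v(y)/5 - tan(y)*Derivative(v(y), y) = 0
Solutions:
 v(y) = C1*sin(y)^(9/5)


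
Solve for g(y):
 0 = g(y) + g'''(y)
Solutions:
 g(y) = C3*exp(-y) + (C1*sin(sqrt(3)*y/2) + C2*cos(sqrt(3)*y/2))*exp(y/2)


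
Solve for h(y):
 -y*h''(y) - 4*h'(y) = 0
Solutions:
 h(y) = C1 + C2/y^3


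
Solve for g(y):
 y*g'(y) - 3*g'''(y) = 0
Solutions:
 g(y) = C1 + Integral(C2*airyai(3^(2/3)*y/3) + C3*airybi(3^(2/3)*y/3), y)


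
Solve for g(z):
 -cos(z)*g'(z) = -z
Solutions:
 g(z) = C1 + Integral(z/cos(z), z)


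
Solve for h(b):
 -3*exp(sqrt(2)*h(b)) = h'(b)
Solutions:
 h(b) = sqrt(2)*(2*log(1/(C1 + 3*b)) - log(2))/4


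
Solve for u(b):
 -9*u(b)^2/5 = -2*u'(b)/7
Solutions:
 u(b) = -10/(C1 + 63*b)


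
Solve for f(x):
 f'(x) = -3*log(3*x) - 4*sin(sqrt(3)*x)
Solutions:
 f(x) = C1 - 3*x*log(x) - 3*x*log(3) + 3*x + 4*sqrt(3)*cos(sqrt(3)*x)/3


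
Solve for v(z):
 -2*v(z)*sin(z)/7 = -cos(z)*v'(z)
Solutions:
 v(z) = C1/cos(z)^(2/7)


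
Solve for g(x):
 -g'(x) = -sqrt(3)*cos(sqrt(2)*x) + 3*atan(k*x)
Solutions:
 g(x) = C1 - 3*Piecewise((x*atan(k*x) - log(k^2*x^2 + 1)/(2*k), Ne(k, 0)), (0, True)) + sqrt(6)*sin(sqrt(2)*x)/2


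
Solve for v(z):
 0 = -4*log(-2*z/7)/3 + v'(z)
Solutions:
 v(z) = C1 + 4*z*log(-z)/3 + 4*z*(-log(7) - 1 + log(2))/3


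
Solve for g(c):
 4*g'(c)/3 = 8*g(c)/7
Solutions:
 g(c) = C1*exp(6*c/7)


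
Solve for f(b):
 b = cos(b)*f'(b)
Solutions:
 f(b) = C1 + Integral(b/cos(b), b)


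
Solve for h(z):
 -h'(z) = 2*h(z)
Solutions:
 h(z) = C1*exp(-2*z)


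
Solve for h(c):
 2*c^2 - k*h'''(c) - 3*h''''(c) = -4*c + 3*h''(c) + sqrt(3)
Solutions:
 h(c) = C1 + C2*c + C3*exp(c*(-k + sqrt(k^2 - 36))/6) + C4*exp(-c*(k + sqrt(k^2 - 36))/6) + c^4/18 + 2*c^3*(3 - k)/27 + c^2*(4*k^2 - 12*k - 36 - 9*sqrt(3))/54


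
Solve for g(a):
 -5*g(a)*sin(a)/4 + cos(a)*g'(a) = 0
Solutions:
 g(a) = C1/cos(a)^(5/4)


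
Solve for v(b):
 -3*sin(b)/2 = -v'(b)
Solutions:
 v(b) = C1 - 3*cos(b)/2


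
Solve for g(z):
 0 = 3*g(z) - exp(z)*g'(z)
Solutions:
 g(z) = C1*exp(-3*exp(-z))


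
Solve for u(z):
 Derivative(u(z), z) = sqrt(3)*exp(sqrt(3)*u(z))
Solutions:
 u(z) = sqrt(3)*(2*log(-1/(C1 + sqrt(3)*z)) - log(3))/6


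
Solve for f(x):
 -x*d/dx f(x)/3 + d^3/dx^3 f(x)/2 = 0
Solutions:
 f(x) = C1 + Integral(C2*airyai(2^(1/3)*3^(2/3)*x/3) + C3*airybi(2^(1/3)*3^(2/3)*x/3), x)


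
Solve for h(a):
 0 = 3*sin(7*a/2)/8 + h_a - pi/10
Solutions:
 h(a) = C1 + pi*a/10 + 3*cos(7*a/2)/28


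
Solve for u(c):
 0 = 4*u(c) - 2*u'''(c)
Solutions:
 u(c) = C3*exp(2^(1/3)*c) + (C1*sin(2^(1/3)*sqrt(3)*c/2) + C2*cos(2^(1/3)*sqrt(3)*c/2))*exp(-2^(1/3)*c/2)


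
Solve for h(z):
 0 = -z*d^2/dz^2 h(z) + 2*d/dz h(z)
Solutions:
 h(z) = C1 + C2*z^3


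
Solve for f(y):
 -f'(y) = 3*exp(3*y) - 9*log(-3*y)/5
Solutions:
 f(y) = C1 + 9*y*log(-y)/5 + 9*y*(-1 + log(3))/5 - exp(3*y)


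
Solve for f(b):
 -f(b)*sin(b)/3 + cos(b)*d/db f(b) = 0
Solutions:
 f(b) = C1/cos(b)^(1/3)


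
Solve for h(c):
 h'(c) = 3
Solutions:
 h(c) = C1 + 3*c


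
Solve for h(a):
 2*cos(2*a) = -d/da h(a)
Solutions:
 h(a) = C1 - sin(2*a)


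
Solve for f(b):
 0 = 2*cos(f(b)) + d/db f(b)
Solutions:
 f(b) = pi - asin((C1 + exp(4*b))/(C1 - exp(4*b)))
 f(b) = asin((C1 + exp(4*b))/(C1 - exp(4*b)))


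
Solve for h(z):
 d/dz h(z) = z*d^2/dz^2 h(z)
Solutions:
 h(z) = C1 + C2*z^2


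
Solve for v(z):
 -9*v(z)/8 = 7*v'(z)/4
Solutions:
 v(z) = C1*exp(-9*z/14)


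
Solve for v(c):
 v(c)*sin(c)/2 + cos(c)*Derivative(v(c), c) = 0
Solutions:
 v(c) = C1*sqrt(cos(c))


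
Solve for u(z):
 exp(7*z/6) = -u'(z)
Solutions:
 u(z) = C1 - 6*exp(7*z/6)/7


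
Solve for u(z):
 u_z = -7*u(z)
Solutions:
 u(z) = C1*exp(-7*z)


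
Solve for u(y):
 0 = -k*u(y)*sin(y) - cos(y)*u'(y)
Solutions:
 u(y) = C1*exp(k*log(cos(y)))


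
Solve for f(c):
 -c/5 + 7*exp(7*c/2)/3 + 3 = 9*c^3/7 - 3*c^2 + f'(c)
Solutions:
 f(c) = C1 - 9*c^4/28 + c^3 - c^2/10 + 3*c + 2*exp(7*c/2)/3


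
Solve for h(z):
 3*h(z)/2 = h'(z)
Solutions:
 h(z) = C1*exp(3*z/2)


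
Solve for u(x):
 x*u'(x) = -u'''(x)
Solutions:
 u(x) = C1 + Integral(C2*airyai(-x) + C3*airybi(-x), x)


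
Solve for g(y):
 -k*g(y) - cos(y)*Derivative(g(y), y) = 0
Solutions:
 g(y) = C1*exp(k*(log(sin(y) - 1) - log(sin(y) + 1))/2)


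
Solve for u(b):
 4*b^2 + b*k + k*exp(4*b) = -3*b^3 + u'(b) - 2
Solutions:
 u(b) = C1 + 3*b^4/4 + 4*b^3/3 + b^2*k/2 + 2*b + k*exp(4*b)/4


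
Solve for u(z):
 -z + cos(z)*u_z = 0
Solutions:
 u(z) = C1 + Integral(z/cos(z), z)


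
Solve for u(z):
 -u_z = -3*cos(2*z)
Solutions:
 u(z) = C1 + 3*sin(2*z)/2


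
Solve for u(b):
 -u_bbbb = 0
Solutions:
 u(b) = C1 + C2*b + C3*b^2 + C4*b^3


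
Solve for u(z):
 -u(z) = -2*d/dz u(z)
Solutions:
 u(z) = C1*exp(z/2)


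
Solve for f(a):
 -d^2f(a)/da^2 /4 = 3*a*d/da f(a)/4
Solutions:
 f(a) = C1 + C2*erf(sqrt(6)*a/2)


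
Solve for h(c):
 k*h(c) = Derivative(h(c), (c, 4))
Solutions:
 h(c) = C1*exp(-c*k^(1/4)) + C2*exp(c*k^(1/4)) + C3*exp(-I*c*k^(1/4)) + C4*exp(I*c*k^(1/4))


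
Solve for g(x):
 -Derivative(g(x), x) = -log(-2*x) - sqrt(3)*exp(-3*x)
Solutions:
 g(x) = C1 + x*log(-x) + x*(-1 + log(2)) - sqrt(3)*exp(-3*x)/3


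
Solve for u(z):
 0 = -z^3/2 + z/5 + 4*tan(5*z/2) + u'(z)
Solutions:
 u(z) = C1 + z^4/8 - z^2/10 + 8*log(cos(5*z/2))/5


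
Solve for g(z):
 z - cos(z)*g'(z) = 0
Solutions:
 g(z) = C1 + Integral(z/cos(z), z)


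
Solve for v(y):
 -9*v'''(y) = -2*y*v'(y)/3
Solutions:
 v(y) = C1 + Integral(C2*airyai(2^(1/3)*y/3) + C3*airybi(2^(1/3)*y/3), y)


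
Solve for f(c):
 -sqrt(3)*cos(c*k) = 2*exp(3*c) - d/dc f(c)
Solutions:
 f(c) = C1 + 2*exp(3*c)/3 + sqrt(3)*sin(c*k)/k


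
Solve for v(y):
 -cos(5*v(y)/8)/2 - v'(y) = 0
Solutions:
 y/2 - 4*log(sin(5*v(y)/8) - 1)/5 + 4*log(sin(5*v(y)/8) + 1)/5 = C1


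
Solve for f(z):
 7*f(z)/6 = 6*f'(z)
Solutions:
 f(z) = C1*exp(7*z/36)


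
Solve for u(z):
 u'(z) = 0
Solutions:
 u(z) = C1


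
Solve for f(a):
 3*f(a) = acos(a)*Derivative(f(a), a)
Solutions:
 f(a) = C1*exp(3*Integral(1/acos(a), a))


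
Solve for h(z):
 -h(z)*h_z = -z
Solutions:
 h(z) = -sqrt(C1 + z^2)
 h(z) = sqrt(C1 + z^2)


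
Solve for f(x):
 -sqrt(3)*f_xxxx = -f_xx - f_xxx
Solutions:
 f(x) = C1 + C2*x + C3*exp(sqrt(3)*x*(1 - sqrt(1 + 4*sqrt(3)))/6) + C4*exp(sqrt(3)*x*(1 + sqrt(1 + 4*sqrt(3)))/6)


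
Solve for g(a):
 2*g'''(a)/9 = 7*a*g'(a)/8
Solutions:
 g(a) = C1 + Integral(C2*airyai(2^(2/3)*63^(1/3)*a/4) + C3*airybi(2^(2/3)*63^(1/3)*a/4), a)


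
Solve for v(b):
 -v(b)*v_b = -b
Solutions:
 v(b) = -sqrt(C1 + b^2)
 v(b) = sqrt(C1 + b^2)


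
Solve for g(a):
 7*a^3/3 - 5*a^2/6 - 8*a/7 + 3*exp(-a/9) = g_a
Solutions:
 g(a) = C1 + 7*a^4/12 - 5*a^3/18 - 4*a^2/7 - 27*exp(-a/9)


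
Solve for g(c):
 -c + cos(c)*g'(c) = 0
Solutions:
 g(c) = C1 + Integral(c/cos(c), c)


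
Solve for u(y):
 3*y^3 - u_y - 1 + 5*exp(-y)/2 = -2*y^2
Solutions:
 u(y) = C1 + 3*y^4/4 + 2*y^3/3 - y - 5*exp(-y)/2


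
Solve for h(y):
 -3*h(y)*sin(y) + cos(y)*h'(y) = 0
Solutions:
 h(y) = C1/cos(y)^3


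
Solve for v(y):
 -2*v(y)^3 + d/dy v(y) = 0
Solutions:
 v(y) = -sqrt(2)*sqrt(-1/(C1 + 2*y))/2
 v(y) = sqrt(2)*sqrt(-1/(C1 + 2*y))/2


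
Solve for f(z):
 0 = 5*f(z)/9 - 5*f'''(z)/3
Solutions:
 f(z) = C3*exp(3^(2/3)*z/3) + (C1*sin(3^(1/6)*z/2) + C2*cos(3^(1/6)*z/2))*exp(-3^(2/3)*z/6)


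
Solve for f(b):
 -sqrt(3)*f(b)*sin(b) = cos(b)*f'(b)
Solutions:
 f(b) = C1*cos(b)^(sqrt(3))


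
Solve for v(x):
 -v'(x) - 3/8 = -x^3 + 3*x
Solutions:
 v(x) = C1 + x^4/4 - 3*x^2/2 - 3*x/8


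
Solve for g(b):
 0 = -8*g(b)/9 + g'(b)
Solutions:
 g(b) = C1*exp(8*b/9)


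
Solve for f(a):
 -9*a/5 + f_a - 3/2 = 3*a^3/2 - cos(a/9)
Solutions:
 f(a) = C1 + 3*a^4/8 + 9*a^2/10 + 3*a/2 - 9*sin(a/9)


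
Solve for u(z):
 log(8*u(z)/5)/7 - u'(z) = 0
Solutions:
 -7*Integral(1/(log(_y) - log(5) + 3*log(2)), (_y, u(z))) = C1 - z


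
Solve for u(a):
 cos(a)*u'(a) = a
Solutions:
 u(a) = C1 + Integral(a/cos(a), a)


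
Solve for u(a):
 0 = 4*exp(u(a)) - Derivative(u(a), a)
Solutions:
 u(a) = log(-1/(C1 + 4*a))


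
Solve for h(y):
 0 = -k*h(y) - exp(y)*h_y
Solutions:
 h(y) = C1*exp(k*exp(-y))


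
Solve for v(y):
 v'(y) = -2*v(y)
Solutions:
 v(y) = C1*exp(-2*y)


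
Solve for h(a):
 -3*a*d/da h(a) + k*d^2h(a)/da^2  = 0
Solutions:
 h(a) = C1 + C2*erf(sqrt(6)*a*sqrt(-1/k)/2)/sqrt(-1/k)


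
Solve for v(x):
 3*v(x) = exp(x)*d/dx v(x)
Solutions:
 v(x) = C1*exp(-3*exp(-x))


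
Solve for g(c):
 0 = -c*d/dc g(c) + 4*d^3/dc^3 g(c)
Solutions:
 g(c) = C1 + Integral(C2*airyai(2^(1/3)*c/2) + C3*airybi(2^(1/3)*c/2), c)


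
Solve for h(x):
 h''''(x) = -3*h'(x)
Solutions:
 h(x) = C1 + C4*exp(-3^(1/3)*x) + (C2*sin(3^(5/6)*x/2) + C3*cos(3^(5/6)*x/2))*exp(3^(1/3)*x/2)


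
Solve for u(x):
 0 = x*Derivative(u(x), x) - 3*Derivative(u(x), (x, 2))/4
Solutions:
 u(x) = C1 + C2*erfi(sqrt(6)*x/3)


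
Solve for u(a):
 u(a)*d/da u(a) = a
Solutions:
 u(a) = -sqrt(C1 + a^2)
 u(a) = sqrt(C1 + a^2)


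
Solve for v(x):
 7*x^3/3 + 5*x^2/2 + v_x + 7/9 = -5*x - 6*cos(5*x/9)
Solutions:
 v(x) = C1 - 7*x^4/12 - 5*x^3/6 - 5*x^2/2 - 7*x/9 - 54*sin(5*x/9)/5


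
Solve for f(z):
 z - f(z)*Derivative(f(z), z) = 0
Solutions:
 f(z) = -sqrt(C1 + z^2)
 f(z) = sqrt(C1 + z^2)


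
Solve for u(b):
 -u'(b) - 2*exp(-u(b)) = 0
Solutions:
 u(b) = log(C1 - 2*b)


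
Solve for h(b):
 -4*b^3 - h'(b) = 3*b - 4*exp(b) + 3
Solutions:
 h(b) = C1 - b^4 - 3*b^2/2 - 3*b + 4*exp(b)


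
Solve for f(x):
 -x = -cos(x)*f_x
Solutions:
 f(x) = C1 + Integral(x/cos(x), x)


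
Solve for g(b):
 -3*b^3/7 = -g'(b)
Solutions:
 g(b) = C1 + 3*b^4/28


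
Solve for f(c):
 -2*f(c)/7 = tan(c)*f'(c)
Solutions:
 f(c) = C1/sin(c)^(2/7)


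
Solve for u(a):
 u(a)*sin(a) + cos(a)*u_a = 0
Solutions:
 u(a) = C1*cos(a)


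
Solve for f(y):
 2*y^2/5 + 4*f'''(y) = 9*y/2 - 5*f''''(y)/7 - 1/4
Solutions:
 f(y) = C1 + C2*y + C3*y^2 + C4*exp(-28*y/5) - y^5/600 + 65*y^4/1344 - 141*y^3/3136


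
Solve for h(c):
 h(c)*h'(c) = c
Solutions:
 h(c) = -sqrt(C1 + c^2)
 h(c) = sqrt(C1 + c^2)


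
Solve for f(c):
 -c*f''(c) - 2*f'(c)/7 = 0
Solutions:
 f(c) = C1 + C2*c^(5/7)


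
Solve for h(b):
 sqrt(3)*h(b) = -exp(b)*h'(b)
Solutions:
 h(b) = C1*exp(sqrt(3)*exp(-b))


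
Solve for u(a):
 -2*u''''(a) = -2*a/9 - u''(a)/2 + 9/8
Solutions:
 u(a) = C1 + C2*a + C3*exp(-a/2) + C4*exp(a/2) - 2*a^3/27 + 9*a^2/8


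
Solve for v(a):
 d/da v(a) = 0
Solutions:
 v(a) = C1


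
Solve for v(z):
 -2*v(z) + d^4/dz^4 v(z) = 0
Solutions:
 v(z) = C1*exp(-2^(1/4)*z) + C2*exp(2^(1/4)*z) + C3*sin(2^(1/4)*z) + C4*cos(2^(1/4)*z)


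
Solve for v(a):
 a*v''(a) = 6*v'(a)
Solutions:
 v(a) = C1 + C2*a^7


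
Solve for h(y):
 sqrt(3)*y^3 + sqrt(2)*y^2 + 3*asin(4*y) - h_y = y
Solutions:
 h(y) = C1 + sqrt(3)*y^4/4 + sqrt(2)*y^3/3 - y^2/2 + 3*y*asin(4*y) + 3*sqrt(1 - 16*y^2)/4


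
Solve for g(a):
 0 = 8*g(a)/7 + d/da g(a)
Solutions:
 g(a) = C1*exp(-8*a/7)


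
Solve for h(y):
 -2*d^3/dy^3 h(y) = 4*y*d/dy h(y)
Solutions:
 h(y) = C1 + Integral(C2*airyai(-2^(1/3)*y) + C3*airybi(-2^(1/3)*y), y)


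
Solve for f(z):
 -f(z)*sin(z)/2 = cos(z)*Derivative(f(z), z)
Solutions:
 f(z) = C1*sqrt(cos(z))


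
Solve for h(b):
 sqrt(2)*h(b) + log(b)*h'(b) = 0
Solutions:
 h(b) = C1*exp(-sqrt(2)*li(b))


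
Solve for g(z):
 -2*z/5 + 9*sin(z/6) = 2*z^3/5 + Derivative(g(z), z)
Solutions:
 g(z) = C1 - z^4/10 - z^2/5 - 54*cos(z/6)


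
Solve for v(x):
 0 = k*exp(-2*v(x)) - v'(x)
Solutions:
 v(x) = log(-sqrt(C1 + 2*k*x))
 v(x) = log(C1 + 2*k*x)/2


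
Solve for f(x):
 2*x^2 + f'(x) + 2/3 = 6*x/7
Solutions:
 f(x) = C1 - 2*x^3/3 + 3*x^2/7 - 2*x/3


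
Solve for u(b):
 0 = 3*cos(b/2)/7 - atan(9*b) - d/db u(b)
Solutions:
 u(b) = C1 - b*atan(9*b) + log(81*b^2 + 1)/18 + 6*sin(b/2)/7


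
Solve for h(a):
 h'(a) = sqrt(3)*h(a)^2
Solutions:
 h(a) = -1/(C1 + sqrt(3)*a)


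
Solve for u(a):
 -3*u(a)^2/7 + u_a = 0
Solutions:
 u(a) = -7/(C1 + 3*a)


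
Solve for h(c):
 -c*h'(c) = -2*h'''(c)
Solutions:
 h(c) = C1 + Integral(C2*airyai(2^(2/3)*c/2) + C3*airybi(2^(2/3)*c/2), c)


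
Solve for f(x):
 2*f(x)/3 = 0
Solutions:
 f(x) = 0


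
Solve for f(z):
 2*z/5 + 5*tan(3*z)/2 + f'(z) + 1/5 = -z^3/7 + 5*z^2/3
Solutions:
 f(z) = C1 - z^4/28 + 5*z^3/9 - z^2/5 - z/5 + 5*log(cos(3*z))/6


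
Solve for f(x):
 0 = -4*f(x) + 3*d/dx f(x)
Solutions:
 f(x) = C1*exp(4*x/3)


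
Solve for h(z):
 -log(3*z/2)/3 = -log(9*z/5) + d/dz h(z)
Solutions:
 h(z) = C1 + 2*z*log(z)/3 - z*log(5) - 2*z/3 + z*log(2)/3 + 5*z*log(3)/3


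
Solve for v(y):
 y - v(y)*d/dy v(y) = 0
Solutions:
 v(y) = -sqrt(C1 + y^2)
 v(y) = sqrt(C1 + y^2)


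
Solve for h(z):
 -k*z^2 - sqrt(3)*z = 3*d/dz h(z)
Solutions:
 h(z) = C1 - k*z^3/9 - sqrt(3)*z^2/6


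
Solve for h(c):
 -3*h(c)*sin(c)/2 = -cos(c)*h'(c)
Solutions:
 h(c) = C1/cos(c)^(3/2)


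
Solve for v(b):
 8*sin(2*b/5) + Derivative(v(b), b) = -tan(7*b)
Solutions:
 v(b) = C1 + log(cos(7*b))/7 + 20*cos(2*b/5)


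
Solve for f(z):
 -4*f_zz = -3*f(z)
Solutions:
 f(z) = C1*exp(-sqrt(3)*z/2) + C2*exp(sqrt(3)*z/2)


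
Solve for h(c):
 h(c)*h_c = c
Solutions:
 h(c) = -sqrt(C1 + c^2)
 h(c) = sqrt(C1 + c^2)


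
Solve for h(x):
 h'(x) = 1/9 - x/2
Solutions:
 h(x) = C1 - x^2/4 + x/9


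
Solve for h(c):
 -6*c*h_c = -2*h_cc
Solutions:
 h(c) = C1 + C2*erfi(sqrt(6)*c/2)


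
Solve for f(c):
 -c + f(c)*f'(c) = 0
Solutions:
 f(c) = -sqrt(C1 + c^2)
 f(c) = sqrt(C1 + c^2)


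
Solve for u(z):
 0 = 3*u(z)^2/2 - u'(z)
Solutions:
 u(z) = -2/(C1 + 3*z)


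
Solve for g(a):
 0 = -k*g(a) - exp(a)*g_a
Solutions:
 g(a) = C1*exp(k*exp(-a))


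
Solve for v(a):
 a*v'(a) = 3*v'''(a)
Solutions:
 v(a) = C1 + Integral(C2*airyai(3^(2/3)*a/3) + C3*airybi(3^(2/3)*a/3), a)


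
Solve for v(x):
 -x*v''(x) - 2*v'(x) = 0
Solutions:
 v(x) = C1 + C2/x


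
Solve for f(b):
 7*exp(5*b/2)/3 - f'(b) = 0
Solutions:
 f(b) = C1 + 14*exp(5*b/2)/15


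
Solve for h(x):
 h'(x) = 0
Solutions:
 h(x) = C1


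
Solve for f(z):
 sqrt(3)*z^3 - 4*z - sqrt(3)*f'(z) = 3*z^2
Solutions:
 f(z) = C1 + z^4/4 - sqrt(3)*z^3/3 - 2*sqrt(3)*z^2/3


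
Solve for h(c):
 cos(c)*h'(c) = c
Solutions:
 h(c) = C1 + Integral(c/cos(c), c)


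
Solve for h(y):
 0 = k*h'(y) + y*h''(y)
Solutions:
 h(y) = C1 + y^(1 - re(k))*(C2*sin(log(y)*Abs(im(k))) + C3*cos(log(y)*im(k)))


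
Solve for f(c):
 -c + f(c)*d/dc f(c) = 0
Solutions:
 f(c) = -sqrt(C1 + c^2)
 f(c) = sqrt(C1 + c^2)


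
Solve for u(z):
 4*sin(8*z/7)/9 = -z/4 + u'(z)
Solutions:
 u(z) = C1 + z^2/8 - 7*cos(8*z/7)/18


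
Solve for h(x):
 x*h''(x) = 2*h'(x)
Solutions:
 h(x) = C1 + C2*x^3


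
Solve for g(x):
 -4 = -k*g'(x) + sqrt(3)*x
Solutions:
 g(x) = C1 + sqrt(3)*x^2/(2*k) + 4*x/k


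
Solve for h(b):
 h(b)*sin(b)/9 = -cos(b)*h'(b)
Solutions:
 h(b) = C1*cos(b)^(1/9)


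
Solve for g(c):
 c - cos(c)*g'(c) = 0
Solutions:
 g(c) = C1 + Integral(c/cos(c), c)


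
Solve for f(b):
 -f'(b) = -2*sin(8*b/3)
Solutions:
 f(b) = C1 - 3*cos(8*b/3)/4


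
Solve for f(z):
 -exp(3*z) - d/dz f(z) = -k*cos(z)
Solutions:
 f(z) = C1 + k*sin(z) - exp(3*z)/3


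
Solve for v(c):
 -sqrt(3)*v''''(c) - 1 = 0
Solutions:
 v(c) = C1 + C2*c + C3*c^2 + C4*c^3 - sqrt(3)*c^4/72


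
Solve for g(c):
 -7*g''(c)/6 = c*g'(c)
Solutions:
 g(c) = C1 + C2*erf(sqrt(21)*c/7)


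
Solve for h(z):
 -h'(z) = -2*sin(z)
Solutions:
 h(z) = C1 - 2*cos(z)


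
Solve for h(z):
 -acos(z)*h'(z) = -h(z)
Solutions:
 h(z) = C1*exp(Integral(1/acos(z), z))


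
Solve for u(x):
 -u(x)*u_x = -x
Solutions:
 u(x) = -sqrt(C1 + x^2)
 u(x) = sqrt(C1 + x^2)


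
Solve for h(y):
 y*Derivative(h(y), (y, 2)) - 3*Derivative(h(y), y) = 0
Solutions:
 h(y) = C1 + C2*y^4


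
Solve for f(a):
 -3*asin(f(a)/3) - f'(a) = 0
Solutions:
 Integral(1/asin(_y/3), (_y, f(a))) = C1 - 3*a


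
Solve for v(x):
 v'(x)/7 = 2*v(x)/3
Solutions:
 v(x) = C1*exp(14*x/3)


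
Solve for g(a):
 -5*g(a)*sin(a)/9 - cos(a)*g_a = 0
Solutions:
 g(a) = C1*cos(a)^(5/9)


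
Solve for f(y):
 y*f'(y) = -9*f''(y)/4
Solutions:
 f(y) = C1 + C2*erf(sqrt(2)*y/3)


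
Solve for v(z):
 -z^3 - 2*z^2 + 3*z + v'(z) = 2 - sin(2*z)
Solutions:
 v(z) = C1 + z^4/4 + 2*z^3/3 - 3*z^2/2 + 2*z + cos(2*z)/2


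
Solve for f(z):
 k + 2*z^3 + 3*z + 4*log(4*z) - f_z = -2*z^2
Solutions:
 f(z) = C1 + k*z + z^4/2 + 2*z^3/3 + 3*z^2/2 + 4*z*log(z) - 4*z + z*log(256)


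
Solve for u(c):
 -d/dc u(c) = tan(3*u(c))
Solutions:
 u(c) = -asin(C1*exp(-3*c))/3 + pi/3
 u(c) = asin(C1*exp(-3*c))/3


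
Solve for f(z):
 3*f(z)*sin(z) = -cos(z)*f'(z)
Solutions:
 f(z) = C1*cos(z)^3


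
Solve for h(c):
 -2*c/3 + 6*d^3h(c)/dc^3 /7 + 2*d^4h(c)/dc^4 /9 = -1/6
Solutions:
 h(c) = C1 + C2*c + C3*c^2 + C4*exp(-27*c/7) + 7*c^4/216 - 385*c^3/5832


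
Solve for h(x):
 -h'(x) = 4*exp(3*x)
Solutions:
 h(x) = C1 - 4*exp(3*x)/3


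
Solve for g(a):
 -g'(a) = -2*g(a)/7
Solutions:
 g(a) = C1*exp(2*a/7)


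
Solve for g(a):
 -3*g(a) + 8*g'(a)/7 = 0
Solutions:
 g(a) = C1*exp(21*a/8)


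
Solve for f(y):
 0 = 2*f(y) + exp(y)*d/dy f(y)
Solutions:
 f(y) = C1*exp(2*exp(-y))


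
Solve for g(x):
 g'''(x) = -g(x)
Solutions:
 g(x) = C3*exp(-x) + (C1*sin(sqrt(3)*x/2) + C2*cos(sqrt(3)*x/2))*exp(x/2)


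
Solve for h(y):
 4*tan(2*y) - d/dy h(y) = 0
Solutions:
 h(y) = C1 - 2*log(cos(2*y))


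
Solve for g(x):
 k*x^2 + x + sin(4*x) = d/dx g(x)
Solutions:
 g(x) = C1 + k*x^3/3 + x^2/2 - cos(4*x)/4


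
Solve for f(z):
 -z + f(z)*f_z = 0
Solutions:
 f(z) = -sqrt(C1 + z^2)
 f(z) = sqrt(C1 + z^2)


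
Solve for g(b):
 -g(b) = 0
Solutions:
 g(b) = 0


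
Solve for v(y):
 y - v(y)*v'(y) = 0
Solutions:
 v(y) = -sqrt(C1 + y^2)
 v(y) = sqrt(C1 + y^2)


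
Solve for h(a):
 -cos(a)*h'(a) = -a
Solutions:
 h(a) = C1 + Integral(a/cos(a), a)


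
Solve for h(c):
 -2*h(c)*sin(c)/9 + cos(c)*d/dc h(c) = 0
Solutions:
 h(c) = C1/cos(c)^(2/9)


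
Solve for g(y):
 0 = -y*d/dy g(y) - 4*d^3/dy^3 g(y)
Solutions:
 g(y) = C1 + Integral(C2*airyai(-2^(1/3)*y/2) + C3*airybi(-2^(1/3)*y/2), y)


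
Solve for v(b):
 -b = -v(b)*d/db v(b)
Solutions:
 v(b) = -sqrt(C1 + b^2)
 v(b) = sqrt(C1 + b^2)


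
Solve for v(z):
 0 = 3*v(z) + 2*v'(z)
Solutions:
 v(z) = C1*exp(-3*z/2)


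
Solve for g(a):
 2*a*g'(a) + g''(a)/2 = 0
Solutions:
 g(a) = C1 + C2*erf(sqrt(2)*a)


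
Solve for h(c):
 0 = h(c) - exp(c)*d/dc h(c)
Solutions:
 h(c) = C1*exp(-exp(-c))


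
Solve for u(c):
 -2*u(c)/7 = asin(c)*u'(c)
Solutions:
 u(c) = C1*exp(-2*Integral(1/asin(c), c)/7)


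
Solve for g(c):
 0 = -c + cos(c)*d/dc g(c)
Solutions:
 g(c) = C1 + Integral(c/cos(c), c)


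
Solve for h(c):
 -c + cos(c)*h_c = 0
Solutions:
 h(c) = C1 + Integral(c/cos(c), c)


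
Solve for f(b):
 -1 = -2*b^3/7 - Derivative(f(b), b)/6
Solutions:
 f(b) = C1 - 3*b^4/7 + 6*b


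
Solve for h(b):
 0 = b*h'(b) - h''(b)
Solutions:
 h(b) = C1 + C2*erfi(sqrt(2)*b/2)


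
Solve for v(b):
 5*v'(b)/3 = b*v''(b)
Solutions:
 v(b) = C1 + C2*b^(8/3)


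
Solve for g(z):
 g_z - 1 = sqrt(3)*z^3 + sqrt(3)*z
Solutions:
 g(z) = C1 + sqrt(3)*z^4/4 + sqrt(3)*z^2/2 + z


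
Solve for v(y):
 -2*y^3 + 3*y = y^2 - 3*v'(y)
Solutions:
 v(y) = C1 + y^4/6 + y^3/9 - y^2/2


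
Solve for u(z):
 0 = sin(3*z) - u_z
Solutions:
 u(z) = C1 - cos(3*z)/3


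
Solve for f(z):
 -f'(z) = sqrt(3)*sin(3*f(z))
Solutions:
 f(z) = -acos((-C1 - exp(6*sqrt(3)*z))/(C1 - exp(6*sqrt(3)*z)))/3 + 2*pi/3
 f(z) = acos((-C1 - exp(6*sqrt(3)*z))/(C1 - exp(6*sqrt(3)*z)))/3


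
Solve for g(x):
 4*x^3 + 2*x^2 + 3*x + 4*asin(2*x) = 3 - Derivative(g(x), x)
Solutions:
 g(x) = C1 - x^4 - 2*x^3/3 - 3*x^2/2 - 4*x*asin(2*x) + 3*x - 2*sqrt(1 - 4*x^2)


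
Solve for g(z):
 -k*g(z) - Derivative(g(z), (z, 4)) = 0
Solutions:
 g(z) = C1*exp(-z*(-k)^(1/4)) + C2*exp(z*(-k)^(1/4)) + C3*exp(-I*z*(-k)^(1/4)) + C4*exp(I*z*(-k)^(1/4))


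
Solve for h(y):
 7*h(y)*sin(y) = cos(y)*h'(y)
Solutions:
 h(y) = C1/cos(y)^7


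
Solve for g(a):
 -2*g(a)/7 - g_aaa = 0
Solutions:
 g(a) = C3*exp(-2^(1/3)*7^(2/3)*a/7) + (C1*sin(2^(1/3)*sqrt(3)*7^(2/3)*a/14) + C2*cos(2^(1/3)*sqrt(3)*7^(2/3)*a/14))*exp(2^(1/3)*7^(2/3)*a/14)


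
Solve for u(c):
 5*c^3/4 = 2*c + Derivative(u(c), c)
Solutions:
 u(c) = C1 + 5*c^4/16 - c^2


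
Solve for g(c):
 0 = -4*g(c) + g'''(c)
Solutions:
 g(c) = C3*exp(2^(2/3)*c) + (C1*sin(2^(2/3)*sqrt(3)*c/2) + C2*cos(2^(2/3)*sqrt(3)*c/2))*exp(-2^(2/3)*c/2)


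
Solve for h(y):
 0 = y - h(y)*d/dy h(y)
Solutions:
 h(y) = -sqrt(C1 + y^2)
 h(y) = sqrt(C1 + y^2)


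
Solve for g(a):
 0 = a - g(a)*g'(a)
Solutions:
 g(a) = -sqrt(C1 + a^2)
 g(a) = sqrt(C1 + a^2)


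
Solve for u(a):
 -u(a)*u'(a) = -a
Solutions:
 u(a) = -sqrt(C1 + a^2)
 u(a) = sqrt(C1 + a^2)


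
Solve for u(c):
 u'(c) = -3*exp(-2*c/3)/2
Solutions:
 u(c) = C1 + 9*exp(-2*c/3)/4


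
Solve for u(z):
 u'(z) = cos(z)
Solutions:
 u(z) = C1 + sin(z)


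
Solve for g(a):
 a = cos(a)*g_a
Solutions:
 g(a) = C1 + Integral(a/cos(a), a)


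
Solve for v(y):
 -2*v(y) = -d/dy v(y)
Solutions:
 v(y) = C1*exp(2*y)


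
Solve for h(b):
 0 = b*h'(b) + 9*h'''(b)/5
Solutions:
 h(b) = C1 + Integral(C2*airyai(-15^(1/3)*b/3) + C3*airybi(-15^(1/3)*b/3), b)


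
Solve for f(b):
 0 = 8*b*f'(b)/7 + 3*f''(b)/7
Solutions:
 f(b) = C1 + C2*erf(2*sqrt(3)*b/3)
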